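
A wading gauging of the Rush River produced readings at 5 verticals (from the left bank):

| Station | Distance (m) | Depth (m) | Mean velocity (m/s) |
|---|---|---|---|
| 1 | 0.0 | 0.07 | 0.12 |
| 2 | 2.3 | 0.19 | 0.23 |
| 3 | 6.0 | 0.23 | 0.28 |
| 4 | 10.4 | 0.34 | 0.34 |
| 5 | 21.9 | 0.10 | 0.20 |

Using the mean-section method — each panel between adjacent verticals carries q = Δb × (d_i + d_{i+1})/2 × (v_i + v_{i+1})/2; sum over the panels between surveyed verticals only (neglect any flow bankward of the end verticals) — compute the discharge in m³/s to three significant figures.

Panel 1-2: Δb = 2.3 m, d̄ = (0.07+0.19)/2 = 0.13, v̄ = (0.12+0.23)/2 = 0.175 → q = 2.3×0.13×0.175 = 0.05233 m³/s
Panel 2-3: Δb = 3.7 m, d̄ = (0.19+0.23)/2 = 0.21, v̄ = (0.23+0.28)/2 = 0.255 → q = 3.7×0.21×0.255 = 0.1981 m³/s
Panel 3-4: Δb = 4.4 m, d̄ = (0.23+0.34)/2 = 0.285, v̄ = (0.28+0.34)/2 = 0.31 → q = 4.4×0.285×0.31 = 0.3887 m³/s
Panel 4-5: Δb = 11.5 m, d̄ = (0.34+0.10)/2 = 0.22, v̄ = (0.34+0.20)/2 = 0.27 → q = 11.5×0.22×0.27 = 0.6831 m³/s
Q = Σ q = 1.322 m³/s

1.32 m³/s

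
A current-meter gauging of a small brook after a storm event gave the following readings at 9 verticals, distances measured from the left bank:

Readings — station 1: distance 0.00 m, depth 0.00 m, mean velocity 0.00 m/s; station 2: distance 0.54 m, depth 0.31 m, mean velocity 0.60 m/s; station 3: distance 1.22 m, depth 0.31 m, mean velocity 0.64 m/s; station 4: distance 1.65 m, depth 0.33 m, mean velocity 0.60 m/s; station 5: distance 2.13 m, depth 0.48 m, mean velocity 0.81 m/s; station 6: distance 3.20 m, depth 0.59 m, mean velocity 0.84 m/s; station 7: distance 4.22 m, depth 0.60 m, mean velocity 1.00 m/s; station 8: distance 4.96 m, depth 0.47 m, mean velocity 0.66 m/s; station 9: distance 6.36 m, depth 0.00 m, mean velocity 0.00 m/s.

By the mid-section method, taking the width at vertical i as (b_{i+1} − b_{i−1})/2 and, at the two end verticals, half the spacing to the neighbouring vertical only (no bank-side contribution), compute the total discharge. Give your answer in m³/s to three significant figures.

1.99 m³/s

w_2 = (1.22 − 0.00)/2 = 0.61 m; q_2 = 0.60 × 0.31 × 0.61 = 0.1135 m³/s
w_3 = (1.65 − 0.54)/2 = 0.555 m; q_3 = 0.64 × 0.31 × 0.555 = 0.1101 m³/s
w_4 = (2.13 − 1.22)/2 = 0.455 m; q_4 = 0.60 × 0.33 × 0.455 = 0.09009 m³/s
w_5 = (3.20 − 1.65)/2 = 0.775 m; q_5 = 0.81 × 0.48 × 0.775 = 0.3013 m³/s
w_6 = (4.22 − 2.13)/2 = 1.045 m; q_6 = 0.84 × 0.59 × 1.045 = 0.5179 m³/s
w_7 = (4.96 − 3.20)/2 = 0.88 m; q_7 = 1.00 × 0.60 × 0.88 = 0.5280 m³/s
w_8 = (6.36 − 4.22)/2 = 1.07 m; q_8 = 0.66 × 0.47 × 1.07 = 0.3319 m³/s
Stations 1, 9 contribute zero (depth or velocity is 0).
Q = Σ qᵢ = 1.993 m³/s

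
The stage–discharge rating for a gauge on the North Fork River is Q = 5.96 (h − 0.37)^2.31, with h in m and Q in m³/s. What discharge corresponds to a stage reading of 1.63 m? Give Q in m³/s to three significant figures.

10.2 m³/s

Q = 5.96 × (1.63 − 0.37)^2.31 = 5.96 × 1.26^2.31 = 10.16 m³/s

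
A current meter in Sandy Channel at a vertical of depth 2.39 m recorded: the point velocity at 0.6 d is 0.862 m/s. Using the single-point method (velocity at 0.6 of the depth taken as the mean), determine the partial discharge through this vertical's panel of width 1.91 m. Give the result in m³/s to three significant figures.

3.93 m³/s

v̄ = v₀.₆ = 0.862 m/s
q = v̄ × d × w = 0.8620 × 2.39 × 1.91 = 3.935 m³/s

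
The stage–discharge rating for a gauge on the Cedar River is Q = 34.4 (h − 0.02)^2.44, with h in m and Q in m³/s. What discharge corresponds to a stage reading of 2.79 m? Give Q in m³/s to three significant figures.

413 m³/s

Q = 34.4 × (2.79 − 0.02)^2.44 = 34.4 × 2.77^2.44 = 413.2 m³/s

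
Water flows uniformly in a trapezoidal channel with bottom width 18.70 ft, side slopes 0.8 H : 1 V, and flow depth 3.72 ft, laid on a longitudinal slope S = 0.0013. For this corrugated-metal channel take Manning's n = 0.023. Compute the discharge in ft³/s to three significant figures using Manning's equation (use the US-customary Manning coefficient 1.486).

378 ft³/s

A = (b + z·y)·y = (18.70 + 0.8×3.72)×3.72 = 80.63 ft²
P = b + 2y√(1+z²) = 18.70 + 2×3.72×√(1+0.8²) = 28.23 ft
R = A/P = 80.63/28.23 = 2.857 ft
Q = (1.486/n)·A·R^(2/3)·S^(1/2) = (1.486/0.023) × 80.63 × 2.857^(2/3) × 0.0013^(1/2) = 378.2 ft³/s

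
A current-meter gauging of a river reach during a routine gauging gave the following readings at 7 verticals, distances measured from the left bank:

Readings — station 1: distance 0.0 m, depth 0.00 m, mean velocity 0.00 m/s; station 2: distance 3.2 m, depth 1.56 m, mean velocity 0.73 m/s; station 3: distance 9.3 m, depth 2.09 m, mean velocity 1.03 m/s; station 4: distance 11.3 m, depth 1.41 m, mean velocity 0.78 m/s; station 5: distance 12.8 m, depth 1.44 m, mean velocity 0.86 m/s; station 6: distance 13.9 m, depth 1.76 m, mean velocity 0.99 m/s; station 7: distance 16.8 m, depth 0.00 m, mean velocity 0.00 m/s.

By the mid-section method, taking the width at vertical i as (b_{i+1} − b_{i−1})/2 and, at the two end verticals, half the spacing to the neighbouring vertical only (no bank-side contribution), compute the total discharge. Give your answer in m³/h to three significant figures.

75700 m³/h

w_2 = (9.3 − 0.0)/2 = 4.65 m; q_2 = 0.73 × 1.56 × 4.65 = 5.295 m³/s
w_3 = (11.3 − 3.2)/2 = 4.05 m; q_3 = 1.03 × 2.09 × 4.05 = 8.718 m³/s
w_4 = (12.8 − 9.3)/2 = 1.75 m; q_4 = 0.78 × 1.41 × 1.75 = 1.925 m³/s
w_5 = (13.9 − 11.3)/2 = 1.3 m; q_5 = 0.86 × 1.44 × 1.3 = 1.610 m³/s
w_6 = (16.8 − 12.8)/2 = 2 m; q_6 = 0.99 × 1.76 × 2 = 3.485 m³/s
Stations 1, 7 contribute zero (depth or velocity is 0).
Q = Σ qᵢ = 21.03 m³/s
= 21.03 × 3600 = 75720 m³/h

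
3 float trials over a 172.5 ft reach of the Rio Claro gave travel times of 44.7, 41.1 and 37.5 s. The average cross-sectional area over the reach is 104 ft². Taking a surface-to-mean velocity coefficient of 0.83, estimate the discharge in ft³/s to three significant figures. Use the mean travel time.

362 ft³/s

t̄ = (44.7 + 41.1 + 37.5) / 3 = 41.1 s
v_surface = L / t̄ = 172.5 / 41.1 = 4.197 ft/s
v_mean = 0.83 × 4.197 = 3.484 ft/s
Q = A × v_mean = 104 × 3.484 = 362.3 ft³/s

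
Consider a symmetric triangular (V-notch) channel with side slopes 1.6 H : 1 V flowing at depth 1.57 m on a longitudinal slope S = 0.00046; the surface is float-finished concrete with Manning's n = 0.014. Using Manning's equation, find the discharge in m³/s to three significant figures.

A = z·y² = 1.6×1.57² = 3.944 m²
P = 2y√(1+z²) = 2×1.57×√(1+1.6²) = 5.925 m
R = A/P = 3.944/5.925 = 0.6657 m
Q = (1/n)·A·R^(2/3)·S^(1/2) = (1/0.014) × 3.944 × 0.6657^(2/3) × 0.00046^(1/2) = 4.606 m³/s

4.61 m³/s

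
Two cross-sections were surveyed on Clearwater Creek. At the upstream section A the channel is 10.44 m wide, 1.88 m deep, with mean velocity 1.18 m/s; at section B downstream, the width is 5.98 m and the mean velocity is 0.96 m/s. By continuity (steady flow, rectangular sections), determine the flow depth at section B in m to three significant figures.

Q = A₁V₁ = (10.44×1.88) × 1.18 = 23.16 m³/s
d₂ = Q/(b₂ V₂) = 23.16/(5.98×0.96) = 4.034 m

4.03 m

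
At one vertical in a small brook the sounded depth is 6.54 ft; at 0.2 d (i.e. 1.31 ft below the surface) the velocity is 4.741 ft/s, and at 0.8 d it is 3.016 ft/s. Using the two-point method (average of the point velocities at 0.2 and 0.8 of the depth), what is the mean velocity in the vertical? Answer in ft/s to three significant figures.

3.88 ft/s

v̄ = (4.741 + 3.016) / 2 = 3.879 ft/s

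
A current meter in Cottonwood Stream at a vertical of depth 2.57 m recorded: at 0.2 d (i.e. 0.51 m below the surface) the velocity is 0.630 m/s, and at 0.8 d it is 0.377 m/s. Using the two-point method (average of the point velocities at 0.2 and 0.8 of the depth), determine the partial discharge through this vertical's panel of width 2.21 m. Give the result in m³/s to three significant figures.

2.86 m³/s

v̄ = (0.630 + 0.377) / 2 = 0.5035 m/s
q = v̄ × d × w = 0.5035 × 2.57 × 2.21 = 2.860 m³/s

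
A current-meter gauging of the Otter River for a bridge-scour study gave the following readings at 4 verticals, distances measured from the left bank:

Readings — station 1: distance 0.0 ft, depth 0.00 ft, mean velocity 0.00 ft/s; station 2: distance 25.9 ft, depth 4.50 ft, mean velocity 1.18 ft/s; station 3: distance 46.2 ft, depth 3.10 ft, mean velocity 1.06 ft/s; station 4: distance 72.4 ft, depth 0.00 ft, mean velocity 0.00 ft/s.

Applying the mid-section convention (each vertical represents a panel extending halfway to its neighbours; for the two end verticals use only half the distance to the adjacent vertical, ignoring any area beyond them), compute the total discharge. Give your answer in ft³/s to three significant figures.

199 ft³/s

w_2 = (46.2 − 0.0)/2 = 23.1 ft; q_2 = 1.18 × 4.50 × 23.1 = 122.7 ft³/s
w_3 = (72.4 − 25.9)/2 = 23.25 ft; q_3 = 1.06 × 3.10 × 23.25 = 76.40 ft³/s
Stations 1, 4 contribute zero (depth or velocity is 0).
Q = Σ qᵢ = 199.1 ft³/s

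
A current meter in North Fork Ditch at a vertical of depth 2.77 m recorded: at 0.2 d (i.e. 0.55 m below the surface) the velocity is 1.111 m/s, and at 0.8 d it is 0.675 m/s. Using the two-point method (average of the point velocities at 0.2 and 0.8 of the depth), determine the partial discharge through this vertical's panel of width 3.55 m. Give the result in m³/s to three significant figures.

v̄ = (1.111 + 0.675) / 2 = 0.8930 m/s
q = v̄ × d × w = 0.8930 × 2.77 × 3.55 = 8.781 m³/s

8.78 m³/s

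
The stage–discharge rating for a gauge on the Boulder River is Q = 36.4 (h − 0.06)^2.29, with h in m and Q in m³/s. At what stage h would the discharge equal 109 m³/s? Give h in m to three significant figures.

1.67 m

h − h₀ = (Q/C)^(1/b) = (109/36.4)^(1/2.29) = 1.614 m
h = 0.06 + 1.614 = 1.674 m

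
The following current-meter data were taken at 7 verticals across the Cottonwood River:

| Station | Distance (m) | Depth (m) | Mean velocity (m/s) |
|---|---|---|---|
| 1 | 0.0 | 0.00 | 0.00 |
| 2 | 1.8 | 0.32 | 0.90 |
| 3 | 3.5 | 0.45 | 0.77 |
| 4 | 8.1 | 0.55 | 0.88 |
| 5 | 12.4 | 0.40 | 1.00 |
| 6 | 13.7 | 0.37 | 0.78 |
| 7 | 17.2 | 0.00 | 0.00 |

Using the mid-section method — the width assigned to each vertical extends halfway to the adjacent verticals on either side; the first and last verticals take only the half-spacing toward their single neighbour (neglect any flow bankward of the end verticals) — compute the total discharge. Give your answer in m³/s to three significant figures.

w_2 = (3.5 − 0.0)/2 = 1.75 m; q_2 = 0.90 × 0.32 × 1.75 = 0.5040 m³/s
w_3 = (8.1 − 1.8)/2 = 3.15 m; q_3 = 0.77 × 0.45 × 3.15 = 1.091 m³/s
w_4 = (12.4 − 3.5)/2 = 4.45 m; q_4 = 0.88 × 0.55 × 4.45 = 2.154 m³/s
w_5 = (13.7 − 8.1)/2 = 2.8 m; q_5 = 1.00 × 0.40 × 2.8 = 1.120 m³/s
w_6 = (17.2 − 12.4)/2 = 2.4 m; q_6 = 0.78 × 0.37 × 2.4 = 0.6926 m³/s
Stations 1, 7 contribute zero (depth or velocity is 0).
Q = Σ qᵢ = 5.562 m³/s

5.56 m³/s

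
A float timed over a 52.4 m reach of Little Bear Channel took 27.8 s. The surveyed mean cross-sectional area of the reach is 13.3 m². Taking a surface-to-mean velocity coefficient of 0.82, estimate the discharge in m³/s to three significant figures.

v_surface = L / t̄ = 52.4 / 27.8 = 1.885 m/s
v_mean = 0.82 × 1.885 = 1.546 m/s
Q = A × v_mean = 13.3 × 1.546 = 20.56 m³/s

20.6 m³/s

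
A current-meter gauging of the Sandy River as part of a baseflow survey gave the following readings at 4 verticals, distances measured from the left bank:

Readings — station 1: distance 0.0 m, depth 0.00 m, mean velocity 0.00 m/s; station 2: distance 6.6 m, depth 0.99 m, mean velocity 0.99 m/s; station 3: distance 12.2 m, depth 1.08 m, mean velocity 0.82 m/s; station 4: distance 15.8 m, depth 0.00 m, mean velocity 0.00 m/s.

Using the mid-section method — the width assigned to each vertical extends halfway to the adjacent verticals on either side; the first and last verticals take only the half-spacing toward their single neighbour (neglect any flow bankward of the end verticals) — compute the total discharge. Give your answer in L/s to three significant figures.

w_2 = (12.2 − 0.0)/2 = 6.1 m; q_2 = 0.99 × 0.99 × 6.1 = 5.979 m³/s
w_3 = (15.8 − 6.6)/2 = 4.6 m; q_3 = 0.82 × 1.08 × 4.6 = 4.074 m³/s
Stations 1, 4 contribute zero (depth or velocity is 0).
Q = Σ qᵢ = 10.05 m³/s
= 10.05 × 1000 = 10050 L/s

10100 L/s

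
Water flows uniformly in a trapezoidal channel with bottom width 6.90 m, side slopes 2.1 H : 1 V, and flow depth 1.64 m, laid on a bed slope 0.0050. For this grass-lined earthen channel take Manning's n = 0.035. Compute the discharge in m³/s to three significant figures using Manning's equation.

A = (b + z·y)·y = (6.90 + 2.1×1.64)×1.64 = 16.96 m²
P = b + 2y√(1+z²) = 6.90 + 2×1.64×√(1+2.1²) = 14.53 m
R = A/P = 16.96/14.53 = 1.168 m
Q = (1/n)·A·R^(2/3)·S^(1/2) = (1/0.035) × 16.96 × 1.168^(2/3) × 0.0050^(1/2) = 38.00 m³/s

38.0 m³/s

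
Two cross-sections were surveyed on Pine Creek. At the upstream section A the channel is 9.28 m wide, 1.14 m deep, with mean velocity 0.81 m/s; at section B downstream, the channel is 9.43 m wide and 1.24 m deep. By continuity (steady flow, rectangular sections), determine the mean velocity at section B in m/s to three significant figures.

0.733 m/s

Q = A₁V₁ = (9.28×1.14) × 0.81 = 8.569 m³/s
A₂ = 9.43 × 1.24 = 11.69 m²
V₂ = Q/A₂ = 8.569/11.69 = 0.7328 m/s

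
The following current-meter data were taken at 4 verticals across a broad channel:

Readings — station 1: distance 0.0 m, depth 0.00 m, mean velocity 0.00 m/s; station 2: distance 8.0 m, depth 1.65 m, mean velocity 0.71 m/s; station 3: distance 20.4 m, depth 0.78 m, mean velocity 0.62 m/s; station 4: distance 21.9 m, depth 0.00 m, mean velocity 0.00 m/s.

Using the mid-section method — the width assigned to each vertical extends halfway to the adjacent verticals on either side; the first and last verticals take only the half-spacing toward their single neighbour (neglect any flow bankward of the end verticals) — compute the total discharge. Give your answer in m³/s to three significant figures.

15.3 m³/s

w_2 = (20.4 − 0.0)/2 = 10.2 m; q_2 = 0.71 × 1.65 × 10.2 = 11.95 m³/s
w_3 = (21.9 − 8.0)/2 = 6.95 m; q_3 = 0.62 × 0.78 × 6.95 = 3.361 m³/s
Stations 1, 4 contribute zero (depth or velocity is 0).
Q = Σ qᵢ = 15.31 m³/s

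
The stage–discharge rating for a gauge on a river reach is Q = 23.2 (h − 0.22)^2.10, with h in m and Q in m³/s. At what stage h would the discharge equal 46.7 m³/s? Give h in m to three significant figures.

1.62 m

h − h₀ = (Q/C)^(1/b) = (46.7/23.2)^(1/2.10) = 1.395 m
h = 0.22 + 1.395 = 1.615 m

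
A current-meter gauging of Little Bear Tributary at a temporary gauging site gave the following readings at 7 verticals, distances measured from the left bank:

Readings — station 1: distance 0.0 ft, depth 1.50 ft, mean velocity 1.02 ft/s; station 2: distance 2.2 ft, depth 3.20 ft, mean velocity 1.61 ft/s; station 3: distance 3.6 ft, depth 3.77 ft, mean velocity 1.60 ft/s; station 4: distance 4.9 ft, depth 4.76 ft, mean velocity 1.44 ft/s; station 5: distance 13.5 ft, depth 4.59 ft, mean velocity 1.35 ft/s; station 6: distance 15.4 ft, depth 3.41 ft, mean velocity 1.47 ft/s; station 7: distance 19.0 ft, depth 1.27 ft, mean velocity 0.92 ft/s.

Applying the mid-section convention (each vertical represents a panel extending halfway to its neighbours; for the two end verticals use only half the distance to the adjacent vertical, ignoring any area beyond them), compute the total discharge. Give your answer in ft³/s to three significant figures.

w_1 = (2.2 − 0.0)/2 = 1.1 ft; q_1 = 1.02 × 1.50 × 1.1 = 1.683 ft³/s
w_2 = (3.6 − 0.0)/2 = 1.8 ft; q_2 = 1.61 × 3.20 × 1.8 = 9.274 ft³/s
w_3 = (4.9 − 2.2)/2 = 1.35 ft; q_3 = 1.60 × 3.77 × 1.35 = 8.143 ft³/s
w_4 = (13.5 − 3.6)/2 = 4.95 ft; q_4 = 1.44 × 4.76 × 4.95 = 33.93 ft³/s
w_5 = (15.4 − 4.9)/2 = 5.25 ft; q_5 = 1.35 × 4.59 × 5.25 = 32.53 ft³/s
w_6 = (19.0 − 13.5)/2 = 2.75 ft; q_6 = 1.47 × 3.41 × 2.75 = 13.78 ft³/s
w_7 = (19.0 − 15.4)/2 = 1.8 ft; q_7 = 0.92 × 1.27 × 1.8 = 2.103 ft³/s
Q = Σ qᵢ = 101.4 ft³/s

101 ft³/s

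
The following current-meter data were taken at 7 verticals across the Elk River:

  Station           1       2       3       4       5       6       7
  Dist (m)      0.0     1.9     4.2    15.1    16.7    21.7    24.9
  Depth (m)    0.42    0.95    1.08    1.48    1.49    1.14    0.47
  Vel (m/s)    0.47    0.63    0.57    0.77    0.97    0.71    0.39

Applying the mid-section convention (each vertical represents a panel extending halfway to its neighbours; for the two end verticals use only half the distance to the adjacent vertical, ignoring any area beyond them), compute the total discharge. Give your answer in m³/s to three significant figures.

w_1 = (1.9 − 0.0)/2 = 0.95 m; q_1 = 0.47 × 0.42 × 0.95 = 0.1875 m³/s
w_2 = (4.2 − 0.0)/2 = 2.1 m; q_2 = 0.63 × 0.95 × 2.1 = 1.257 m³/s
w_3 = (15.1 − 1.9)/2 = 6.6 m; q_3 = 0.57 × 1.08 × 6.6 = 4.063 m³/s
w_4 = (16.7 − 4.2)/2 = 6.25 m; q_4 = 0.77 × 1.48 × 6.25 = 7.123 m³/s
w_5 = (21.7 − 15.1)/2 = 3.3 m; q_5 = 0.97 × 1.49 × 3.3 = 4.769 m³/s
w_6 = (24.9 − 16.7)/2 = 4.1 m; q_6 = 0.71 × 1.14 × 4.1 = 3.319 m³/s
w_7 = (24.9 − 21.7)/2 = 1.6 m; q_7 = 0.39 × 0.47 × 1.6 = 0.2933 m³/s
Q = Σ qᵢ = 21.01 m³/s

21.0 m³/s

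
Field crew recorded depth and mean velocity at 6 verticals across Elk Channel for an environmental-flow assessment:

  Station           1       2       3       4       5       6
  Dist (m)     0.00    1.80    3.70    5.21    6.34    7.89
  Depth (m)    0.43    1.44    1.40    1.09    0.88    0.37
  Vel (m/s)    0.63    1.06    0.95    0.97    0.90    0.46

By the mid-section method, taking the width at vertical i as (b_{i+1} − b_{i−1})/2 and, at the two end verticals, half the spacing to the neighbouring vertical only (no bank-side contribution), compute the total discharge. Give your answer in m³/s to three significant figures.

w_1 = (1.80 − 0.00)/2 = 0.9 m; q_1 = 0.63 × 0.43 × 0.9 = 0.2438 m³/s
w_2 = (3.70 − 0.00)/2 = 1.85 m; q_2 = 1.06 × 1.44 × 1.85 = 2.824 m³/s
w_3 = (5.21 − 1.80)/2 = 1.705 m; q_3 = 0.95 × 1.40 × 1.705 = 2.268 m³/s
w_4 = (6.34 − 3.70)/2 = 1.32 m; q_4 = 0.97 × 1.09 × 1.32 = 1.396 m³/s
w_5 = (7.89 − 5.21)/2 = 1.34 m; q_5 = 0.90 × 0.88 × 1.34 = 1.061 m³/s
w_6 = (7.89 − 6.34)/2 = 0.775 m; q_6 = 0.46 × 0.37 × 0.775 = 0.1319 m³/s
Q = Σ qᵢ = 7.924 m³/s

7.92 m³/s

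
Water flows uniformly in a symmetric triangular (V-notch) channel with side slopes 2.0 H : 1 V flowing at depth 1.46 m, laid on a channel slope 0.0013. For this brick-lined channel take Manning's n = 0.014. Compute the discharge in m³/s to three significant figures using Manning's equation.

8.26 m³/s

A = z·y² = 2.0×1.46² = 4.263 m²
P = 2y√(1+z²) = 2×1.46×√(1+2.0²) = 6.529 m
R = A/P = 4.263/6.529 = 0.6529 m
Q = (1/n)·A·R^(2/3)·S^(1/2) = (1/0.014) × 4.263 × 0.6529^(2/3) × 0.0013^(1/2) = 8.263 m³/s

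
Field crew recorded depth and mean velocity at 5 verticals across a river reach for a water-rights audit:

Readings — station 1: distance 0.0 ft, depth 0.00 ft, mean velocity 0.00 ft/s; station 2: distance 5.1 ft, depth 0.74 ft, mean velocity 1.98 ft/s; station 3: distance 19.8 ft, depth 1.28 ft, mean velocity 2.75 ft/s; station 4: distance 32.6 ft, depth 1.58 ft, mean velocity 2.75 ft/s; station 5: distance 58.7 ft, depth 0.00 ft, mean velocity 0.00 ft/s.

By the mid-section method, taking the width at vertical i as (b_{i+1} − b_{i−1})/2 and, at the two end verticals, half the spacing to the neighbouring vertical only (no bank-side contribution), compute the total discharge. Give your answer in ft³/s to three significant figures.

147 ft³/s

w_2 = (19.8 − 0.0)/2 = 9.9 ft; q_2 = 1.98 × 0.74 × 9.9 = 14.51 ft³/s
w_3 = (32.6 − 5.1)/2 = 13.75 ft; q_3 = 2.75 × 1.28 × 13.75 = 48.40 ft³/s
w_4 = (58.7 − 19.8)/2 = 19.45 ft; q_4 = 2.75 × 1.58 × 19.45 = 84.51 ft³/s
Stations 1, 5 contribute zero (depth or velocity is 0).
Q = Σ qᵢ = 147.4 ft³/s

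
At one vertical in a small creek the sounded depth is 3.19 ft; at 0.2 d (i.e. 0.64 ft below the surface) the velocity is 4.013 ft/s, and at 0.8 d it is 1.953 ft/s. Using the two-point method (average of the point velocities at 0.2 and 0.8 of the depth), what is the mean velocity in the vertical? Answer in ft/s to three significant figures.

2.98 ft/s

v̄ = (4.013 + 1.953) / 2 = 2.983 ft/s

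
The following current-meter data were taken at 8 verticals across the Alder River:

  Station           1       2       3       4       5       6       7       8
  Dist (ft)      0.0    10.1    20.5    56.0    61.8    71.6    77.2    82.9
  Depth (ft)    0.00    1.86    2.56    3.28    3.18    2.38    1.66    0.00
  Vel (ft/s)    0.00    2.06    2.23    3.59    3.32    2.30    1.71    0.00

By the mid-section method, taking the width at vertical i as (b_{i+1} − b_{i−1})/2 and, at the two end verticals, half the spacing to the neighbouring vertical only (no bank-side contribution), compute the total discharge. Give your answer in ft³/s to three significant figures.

w_2 = (20.5 − 0.0)/2 = 10.25 ft; q_2 = 2.06 × 1.86 × 10.25 = 39.27 ft³/s
w_3 = (56.0 − 10.1)/2 = 22.95 ft; q_3 = 2.23 × 2.56 × 22.95 = 131.0 ft³/s
w_4 = (61.8 − 20.5)/2 = 20.65 ft; q_4 = 3.59 × 3.28 × 20.65 = 243.2 ft³/s
w_5 = (71.6 − 56.0)/2 = 7.8 ft; q_5 = 3.32 × 3.18 × 7.8 = 82.35 ft³/s
w_6 = (77.2 − 61.8)/2 = 7.7 ft; q_6 = 2.30 × 2.38 × 7.7 = 42.15 ft³/s
w_7 = (82.9 − 71.6)/2 = 5.65 ft; q_7 = 1.71 × 1.66 × 5.65 = 16.04 ft³/s
Stations 1, 8 contribute zero (depth or velocity is 0).
Q = Σ qᵢ = 554.0 ft³/s

554 ft³/s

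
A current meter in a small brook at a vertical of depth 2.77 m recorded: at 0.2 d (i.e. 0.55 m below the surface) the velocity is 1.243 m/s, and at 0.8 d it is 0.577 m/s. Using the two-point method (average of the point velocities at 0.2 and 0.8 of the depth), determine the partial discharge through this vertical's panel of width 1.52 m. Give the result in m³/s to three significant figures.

v̄ = (1.243 + 0.577) / 2 = 0.9100 m/s
q = v̄ × d × w = 0.9100 × 2.77 × 1.52 = 3.831 m³/s

3.83 m³/s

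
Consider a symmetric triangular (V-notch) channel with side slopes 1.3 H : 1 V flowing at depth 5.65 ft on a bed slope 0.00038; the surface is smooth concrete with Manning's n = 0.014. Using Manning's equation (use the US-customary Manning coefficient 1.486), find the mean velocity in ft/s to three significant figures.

3.54 ft/s

A = z·y² = 1.3×5.65² = 41.50 ft²
P = 2y√(1+z²) = 2×5.65×√(1+1.3²) = 18.53 ft
R = A/P = 41.50/18.53 = 2.239 ft
Q = (1.486/n)·A·R^(2/3)·S^(1/2) = (1.486/0.014) × 41.50 × 2.239^(2/3) × 0.00038^(1/2) = 147.0 ft³/s
V = Q/A = 147.0/41.50 = 3.541 ft/s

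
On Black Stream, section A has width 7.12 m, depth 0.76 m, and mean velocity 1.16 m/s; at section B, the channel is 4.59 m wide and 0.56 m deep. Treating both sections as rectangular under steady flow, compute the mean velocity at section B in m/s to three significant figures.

2.44 m/s

Q = A₁V₁ = (7.12×0.76) × 1.16 = 6.277 m³/s
A₂ = 4.59 × 0.56 = 2.570 m²
V₂ = Q/A₂ = 6.277/2.570 = 2.442 m/s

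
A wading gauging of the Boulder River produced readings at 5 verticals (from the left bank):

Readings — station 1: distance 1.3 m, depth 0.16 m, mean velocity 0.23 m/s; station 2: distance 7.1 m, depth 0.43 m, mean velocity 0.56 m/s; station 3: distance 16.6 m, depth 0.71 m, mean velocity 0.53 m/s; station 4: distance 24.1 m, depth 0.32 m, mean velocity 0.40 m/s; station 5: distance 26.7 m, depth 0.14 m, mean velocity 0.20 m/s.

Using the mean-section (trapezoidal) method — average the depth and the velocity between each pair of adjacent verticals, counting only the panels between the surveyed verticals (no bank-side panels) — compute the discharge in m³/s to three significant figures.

5.60 m³/s

Panel 1-2: Δb = 5.8 m, d̄ = (0.16+0.43)/2 = 0.295, v̄ = (0.23+0.56)/2 = 0.395 → q = 5.8×0.295×0.395 = 0.6758 m³/s
Panel 2-3: Δb = 9.5 m, d̄ = (0.43+0.71)/2 = 0.57, v̄ = (0.56+0.53)/2 = 0.545 → q = 9.5×0.57×0.545 = 2.951 m³/s
Panel 3-4: Δb = 7.5 m, d̄ = (0.71+0.32)/2 = 0.515, v̄ = (0.53+0.40)/2 = 0.465 → q = 7.5×0.515×0.465 = 1.796 m³/s
Panel 4-5: Δb = 2.6 m, d̄ = (0.32+0.14)/2 = 0.23, v̄ = (0.40+0.20)/2 = 0.3 → q = 2.6×0.23×0.3 = 0.1794 m³/s
Q = Σ q = 5.602 m³/s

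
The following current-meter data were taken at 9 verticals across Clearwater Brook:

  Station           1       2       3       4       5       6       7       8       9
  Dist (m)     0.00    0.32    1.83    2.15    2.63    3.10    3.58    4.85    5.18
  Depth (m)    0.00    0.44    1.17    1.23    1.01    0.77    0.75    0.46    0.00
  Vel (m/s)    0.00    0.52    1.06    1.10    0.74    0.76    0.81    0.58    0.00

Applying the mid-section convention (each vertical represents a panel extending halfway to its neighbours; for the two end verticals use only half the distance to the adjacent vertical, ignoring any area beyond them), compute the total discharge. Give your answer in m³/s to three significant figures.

w_2 = (1.83 − 0.00)/2 = 0.915 m; q_2 = 0.52 × 0.44 × 0.915 = 0.2094 m³/s
w_3 = (2.15 − 0.32)/2 = 0.915 m; q_3 = 1.06 × 1.17 × 0.915 = 1.135 m³/s
w_4 = (2.63 − 1.83)/2 = 0.4 m; q_4 = 1.10 × 1.23 × 0.4 = 0.5412 m³/s
w_5 = (3.10 − 2.15)/2 = 0.475 m; q_5 = 0.74 × 1.01 × 0.475 = 0.3550 m³/s
w_6 = (3.58 − 2.63)/2 = 0.475 m; q_6 = 0.76 × 0.77 × 0.475 = 0.2780 m³/s
w_7 = (4.85 − 3.10)/2 = 0.875 m; q_7 = 0.81 × 0.75 × 0.875 = 0.5316 m³/s
w_8 = (5.18 − 3.58)/2 = 0.8 m; q_8 = 0.58 × 0.46 × 0.8 = 0.2134 m³/s
Stations 1, 9 contribute zero (depth or velocity is 0).
Q = Σ qᵢ = 3.263 m³/s

3.26 m³/s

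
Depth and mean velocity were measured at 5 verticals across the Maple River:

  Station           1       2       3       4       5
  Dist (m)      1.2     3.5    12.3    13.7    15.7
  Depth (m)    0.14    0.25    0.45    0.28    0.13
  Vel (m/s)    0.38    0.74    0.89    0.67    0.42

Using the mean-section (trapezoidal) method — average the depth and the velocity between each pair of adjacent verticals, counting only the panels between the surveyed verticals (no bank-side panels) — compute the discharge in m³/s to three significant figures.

Panel 1-2: Δb = 2.3 m, d̄ = (0.14+0.25)/2 = 0.195, v̄ = (0.38+0.74)/2 = 0.56 → q = 2.3×0.195×0.56 = 0.2512 m³/s
Panel 2-3: Δb = 8.8 m, d̄ = (0.25+0.45)/2 = 0.35, v̄ = (0.74+0.89)/2 = 0.815 → q = 8.8×0.35×0.815 = 2.510 m³/s
Panel 3-4: Δb = 1.4 m, d̄ = (0.45+0.28)/2 = 0.365, v̄ = (0.89+0.67)/2 = 0.78 → q = 1.4×0.365×0.78 = 0.3986 m³/s
Panel 4-5: Δb = 2 m, d̄ = (0.28+0.13)/2 = 0.205, v̄ = (0.67+0.42)/2 = 0.545 → q = 2×0.205×0.545 = 0.2235 m³/s
Q = Σ q = 3.383 m³/s

3.38 m³/s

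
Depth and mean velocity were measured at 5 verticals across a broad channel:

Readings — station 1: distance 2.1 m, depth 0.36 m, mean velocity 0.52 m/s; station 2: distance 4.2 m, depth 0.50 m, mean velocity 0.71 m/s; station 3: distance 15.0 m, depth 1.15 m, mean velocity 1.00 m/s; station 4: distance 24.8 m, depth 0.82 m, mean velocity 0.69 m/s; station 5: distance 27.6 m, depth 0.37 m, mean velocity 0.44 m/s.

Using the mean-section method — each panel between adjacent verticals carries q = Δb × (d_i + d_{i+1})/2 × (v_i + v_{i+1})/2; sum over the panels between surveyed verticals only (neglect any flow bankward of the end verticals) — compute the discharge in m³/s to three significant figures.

Panel 1-2: Δb = 2.1 m, d̄ = (0.36+0.50)/2 = 0.43, v̄ = (0.52+0.71)/2 = 0.615 → q = 2.1×0.43×0.615 = 0.5553 m³/s
Panel 2-3: Δb = 10.8 m, d̄ = (0.50+1.15)/2 = 0.825, v̄ = (0.71+1.00)/2 = 0.855 → q = 10.8×0.825×0.855 = 7.618 m³/s
Panel 3-4: Δb = 9.8 m, d̄ = (1.15+0.82)/2 = 0.985, v̄ = (1.00+0.69)/2 = 0.845 → q = 9.8×0.985×0.845 = 8.157 m³/s
Panel 4-5: Δb = 2.8 m, d̄ = (0.82+0.37)/2 = 0.595, v̄ = (0.69+0.44)/2 = 0.565 → q = 2.8×0.595×0.565 = 0.9413 m³/s
Q = Σ q = 17.27 m³/s

17.3 m³/s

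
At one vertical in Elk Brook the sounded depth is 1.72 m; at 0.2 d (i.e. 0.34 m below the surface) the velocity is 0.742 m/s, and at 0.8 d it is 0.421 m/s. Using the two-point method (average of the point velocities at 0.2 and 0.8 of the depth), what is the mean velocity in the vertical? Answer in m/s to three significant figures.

0.582 m/s

v̄ = (0.742 + 0.421) / 2 = 0.5815 m/s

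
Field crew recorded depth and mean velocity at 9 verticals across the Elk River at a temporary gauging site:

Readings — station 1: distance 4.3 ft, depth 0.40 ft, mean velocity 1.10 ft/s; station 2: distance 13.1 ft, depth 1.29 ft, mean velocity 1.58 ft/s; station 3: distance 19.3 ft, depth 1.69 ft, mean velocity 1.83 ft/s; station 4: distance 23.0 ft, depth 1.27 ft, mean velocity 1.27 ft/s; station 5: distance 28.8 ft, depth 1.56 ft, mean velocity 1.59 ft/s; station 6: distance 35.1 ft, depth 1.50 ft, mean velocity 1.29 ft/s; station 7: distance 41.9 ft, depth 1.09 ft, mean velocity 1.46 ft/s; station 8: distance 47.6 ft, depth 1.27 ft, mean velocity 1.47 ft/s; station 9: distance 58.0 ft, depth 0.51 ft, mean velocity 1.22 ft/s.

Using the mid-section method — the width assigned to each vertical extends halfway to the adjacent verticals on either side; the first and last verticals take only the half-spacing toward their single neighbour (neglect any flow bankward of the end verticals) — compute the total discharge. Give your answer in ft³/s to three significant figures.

w_1 = (13.1 − 4.3)/2 = 4.4 ft; q_1 = 1.10 × 0.40 × 4.4 = 1.936 ft³/s
w_2 = (19.3 − 4.3)/2 = 7.5 ft; q_2 = 1.58 × 1.29 × 7.5 = 15.29 ft³/s
w_3 = (23.0 − 13.1)/2 = 4.95 ft; q_3 = 1.83 × 1.69 × 4.95 = 15.31 ft³/s
w_4 = (28.8 − 19.3)/2 = 4.75 ft; q_4 = 1.27 × 1.27 × 4.75 = 7.661 ft³/s
w_5 = (35.1 − 23.0)/2 = 6.05 ft; q_5 = 1.59 × 1.56 × 6.05 = 15.01 ft³/s
w_6 = (41.9 − 28.8)/2 = 6.55 ft; q_6 = 1.29 × 1.50 × 6.55 = 12.67 ft³/s
w_7 = (47.6 − 35.1)/2 = 6.25 ft; q_7 = 1.46 × 1.09 × 6.25 = 9.946 ft³/s
w_8 = (58.0 − 41.9)/2 = 8.05 ft; q_8 = 1.47 × 1.27 × 8.05 = 15.03 ft³/s
w_9 = (58.0 − 47.6)/2 = 5.2 ft; q_9 = 1.22 × 0.51 × 5.2 = 3.235 ft³/s
Q = Σ qᵢ = 96.08 ft³/s

96.1 ft³/s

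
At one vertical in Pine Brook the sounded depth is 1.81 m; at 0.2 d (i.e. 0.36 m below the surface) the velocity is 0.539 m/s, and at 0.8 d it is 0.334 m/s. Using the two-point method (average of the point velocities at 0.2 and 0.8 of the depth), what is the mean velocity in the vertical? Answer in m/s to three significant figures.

v̄ = (0.539 + 0.334) / 2 = 0.4365 m/s

0.437 m/s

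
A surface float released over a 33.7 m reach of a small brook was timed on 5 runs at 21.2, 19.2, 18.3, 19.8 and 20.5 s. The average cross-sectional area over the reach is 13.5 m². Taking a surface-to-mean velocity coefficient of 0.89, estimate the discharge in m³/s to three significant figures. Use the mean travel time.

t̄ = (21.2 + 19.2 + 18.3 + 19.8 + 20.5) / 5 = 19.8 s
v_surface = L / t̄ = 33.7 / 19.8 = 1.702 m/s
v_mean = 0.89 × 1.702 = 1.515 m/s
Q = A × v_mean = 13.5 × 1.515 = 20.45 m³/s

20.4 m³/s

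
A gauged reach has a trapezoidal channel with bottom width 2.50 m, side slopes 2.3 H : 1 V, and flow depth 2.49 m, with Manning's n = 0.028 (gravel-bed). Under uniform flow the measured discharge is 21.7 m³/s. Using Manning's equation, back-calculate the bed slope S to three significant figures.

A = (b + z·y)·y = (2.50 + 2.3×2.49)×2.49 = 20.49 m²
P = b + 2y√(1+z²) = 2.50 + 2×2.49×√(1+2.3²) = 14.99 m
R = A/P = 20.49/14.99 = 1.367 m
S = (Q·n / (1·A·R^(2/3)))² = (21.7×0.028 / (1×20.49×1.231))² = 0.0005801

0.000580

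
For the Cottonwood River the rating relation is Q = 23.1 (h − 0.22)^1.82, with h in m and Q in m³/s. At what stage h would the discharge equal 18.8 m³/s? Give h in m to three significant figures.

1.11 m

h − h₀ = (Q/C)^(1/b) = (18.8/23.1)^(1/1.82) = 0.8930 m
h = 0.22 + 0.8930 = 1.113 m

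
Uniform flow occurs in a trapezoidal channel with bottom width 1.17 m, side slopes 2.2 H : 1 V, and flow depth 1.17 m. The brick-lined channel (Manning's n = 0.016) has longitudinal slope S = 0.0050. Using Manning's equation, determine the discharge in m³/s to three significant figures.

A = (b + z·y)·y = (1.17 + 2.2×1.17)×1.17 = 4.380 m²
P = b + 2y√(1+z²) = 1.17 + 2×1.17×√(1+2.2²) = 6.825 m
R = A/P = 4.380/6.825 = 0.6418 m
Q = (1/n)·A·R^(2/3)·S^(1/2) = (1/0.016) × 4.380 × 0.6418^(2/3) × 0.0050^(1/2) = 14.40 m³/s

14.4 m³/s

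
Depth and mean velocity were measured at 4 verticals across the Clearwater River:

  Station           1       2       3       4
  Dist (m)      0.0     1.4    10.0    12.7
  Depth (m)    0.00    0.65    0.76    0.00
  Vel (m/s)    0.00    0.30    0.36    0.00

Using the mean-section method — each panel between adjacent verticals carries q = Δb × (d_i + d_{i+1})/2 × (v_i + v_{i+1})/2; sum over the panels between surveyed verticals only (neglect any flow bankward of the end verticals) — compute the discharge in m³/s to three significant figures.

2.25 m³/s

Panel 1-2: Δb = 1.4 m, d̄ = (0.00+0.65)/2 = 0.325, v̄ = (0.00+0.30)/2 = 0.15 → q = 1.4×0.325×0.15 = 0.06825 m³/s
Panel 2-3: Δb = 8.6 m, d̄ = (0.65+0.76)/2 = 0.705, v̄ = (0.30+0.36)/2 = 0.33 → q = 8.6×0.705×0.33 = 2.001 m³/s
Panel 3-4: Δb = 2.7 m, d̄ = (0.76+0.00)/2 = 0.38, v̄ = (0.36+0.00)/2 = 0.18 → q = 2.7×0.38×0.18 = 0.1847 m³/s
Q = Σ q = 2.254 m³/s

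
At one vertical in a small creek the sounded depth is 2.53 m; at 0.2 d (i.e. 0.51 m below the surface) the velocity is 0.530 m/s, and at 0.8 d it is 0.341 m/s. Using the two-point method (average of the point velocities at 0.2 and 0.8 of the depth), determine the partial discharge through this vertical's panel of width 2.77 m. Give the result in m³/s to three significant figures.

v̄ = (0.530 + 0.341) / 2 = 0.4355 m/s
q = v̄ × d × w = 0.4355 × 2.53 × 2.77 = 3.052 m³/s

3.05 m³/s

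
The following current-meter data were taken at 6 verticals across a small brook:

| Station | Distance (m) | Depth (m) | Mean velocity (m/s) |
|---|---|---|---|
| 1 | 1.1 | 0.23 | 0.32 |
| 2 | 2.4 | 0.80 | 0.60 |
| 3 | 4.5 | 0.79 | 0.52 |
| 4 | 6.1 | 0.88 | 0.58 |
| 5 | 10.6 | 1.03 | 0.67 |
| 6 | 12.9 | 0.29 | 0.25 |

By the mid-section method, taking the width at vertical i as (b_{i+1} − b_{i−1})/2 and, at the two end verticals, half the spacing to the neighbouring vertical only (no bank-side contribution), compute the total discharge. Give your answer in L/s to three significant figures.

w_1 = (2.4 − 1.1)/2 = 0.65 m; q_1 = 0.32 × 0.23 × 0.65 = 0.04784 m³/s
w_2 = (4.5 − 1.1)/2 = 1.7 m; q_2 = 0.60 × 0.80 × 1.7 = 0.8160 m³/s
w_3 = (6.1 − 2.4)/2 = 1.85 m; q_3 = 0.52 × 0.79 × 1.85 = 0.7600 m³/s
w_4 = (10.6 − 4.5)/2 = 3.05 m; q_4 = 0.58 × 0.88 × 3.05 = 1.557 m³/s
w_5 = (12.9 − 6.1)/2 = 3.4 m; q_5 = 0.67 × 1.03 × 3.4 = 2.346 m³/s
w_6 = (12.9 − 10.6)/2 = 1.15 m; q_6 = 0.25 × 0.29 × 1.15 = 0.08338 m³/s
Q = Σ qᵢ = 5.610 m³/s
= 5.610 × 1000 = 5610 L/s

5610 L/s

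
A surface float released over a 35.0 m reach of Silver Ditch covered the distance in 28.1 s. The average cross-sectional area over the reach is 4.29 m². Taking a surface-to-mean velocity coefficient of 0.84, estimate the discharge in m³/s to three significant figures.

4.49 m³/s

v_surface = L / t̄ = 35.0 / 28.1 = 1.246 m/s
v_mean = 0.84 × 1.246 = 1.046 m/s
Q = A × v_mean = 4.29 × 1.046 = 4.488 m³/s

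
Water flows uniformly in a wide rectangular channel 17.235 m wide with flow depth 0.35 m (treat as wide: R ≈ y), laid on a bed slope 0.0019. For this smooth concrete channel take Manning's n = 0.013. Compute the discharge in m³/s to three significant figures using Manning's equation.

10.0 m³/s

A = b·y = 17.235 × 0.35 = 6.032 m²
Wide channel: R ≈ y = 0.35 m
Q = (1/n)·A·R^(2/3)·S^(1/2) = (1/0.013) × 6.032 × 0.3500^(2/3) × 0.0019^(1/2) = 10.05 m³/s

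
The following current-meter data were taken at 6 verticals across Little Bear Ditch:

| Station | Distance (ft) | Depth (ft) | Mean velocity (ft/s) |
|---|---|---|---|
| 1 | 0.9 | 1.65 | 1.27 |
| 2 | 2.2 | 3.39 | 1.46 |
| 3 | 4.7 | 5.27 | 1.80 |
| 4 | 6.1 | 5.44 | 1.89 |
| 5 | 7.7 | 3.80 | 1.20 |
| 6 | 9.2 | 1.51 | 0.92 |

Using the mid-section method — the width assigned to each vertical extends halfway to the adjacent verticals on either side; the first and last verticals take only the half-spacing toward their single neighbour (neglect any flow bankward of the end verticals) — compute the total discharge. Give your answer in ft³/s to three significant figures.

52.8 ft³/s

w_1 = (2.2 − 0.9)/2 = 0.65 ft; q_1 = 1.27 × 1.65 × 0.65 = 1.362 ft³/s
w_2 = (4.7 − 0.9)/2 = 1.9 ft; q_2 = 1.46 × 3.39 × 1.9 = 9.404 ft³/s
w_3 = (6.1 − 2.2)/2 = 1.95 ft; q_3 = 1.80 × 5.27 × 1.95 = 18.50 ft³/s
w_4 = (7.7 − 4.7)/2 = 1.5 ft; q_4 = 1.89 × 5.44 × 1.5 = 15.42 ft³/s
w_5 = (9.2 − 6.1)/2 = 1.55 ft; q_5 = 1.20 × 3.80 × 1.55 = 7.068 ft³/s
w_6 = (9.2 − 7.7)/2 = 0.75 ft; q_6 = 0.92 × 1.51 × 0.75 = 1.042 ft³/s
Q = Σ qᵢ = 52.80 ft³/s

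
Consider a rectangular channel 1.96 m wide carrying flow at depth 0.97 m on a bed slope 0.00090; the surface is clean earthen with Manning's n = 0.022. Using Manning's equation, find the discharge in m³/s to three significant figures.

A = b·y = 1.96 × 0.97 = 1.901 m²
P = b + 2y = 1.96 + 2×0.97 = 3.900 m
R = A/P = 1.901/3.900 = 0.4875 m
Q = (1/n)·A·R^(2/3)·S^(1/2) = (1/0.022) × 1.901 × 0.4875^(2/3) × 0.00090^(1/2) = 1.606 m³/s

1.61 m³/s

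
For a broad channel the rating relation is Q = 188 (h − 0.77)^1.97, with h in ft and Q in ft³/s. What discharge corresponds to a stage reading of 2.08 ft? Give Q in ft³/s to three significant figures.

320 ft³/s

Q = 188 × (2.08 − 0.77)^1.97 = 188 × 1.31^1.97 = 320.0 ft³/s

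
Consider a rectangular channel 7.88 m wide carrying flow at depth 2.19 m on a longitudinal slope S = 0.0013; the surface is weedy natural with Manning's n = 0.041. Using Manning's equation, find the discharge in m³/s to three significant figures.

19.1 m³/s

A = b·y = 7.88 × 2.19 = 17.26 m²
P = b + 2y = 7.88 + 2×2.19 = 12.26 m
R = A/P = 17.26/12.26 = 1.408 m
Q = (1/n)·A·R^(2/3)·S^(1/2) = (1/0.041) × 17.26 × 1.408^(2/3) × 0.0013^(1/2) = 19.06 m³/s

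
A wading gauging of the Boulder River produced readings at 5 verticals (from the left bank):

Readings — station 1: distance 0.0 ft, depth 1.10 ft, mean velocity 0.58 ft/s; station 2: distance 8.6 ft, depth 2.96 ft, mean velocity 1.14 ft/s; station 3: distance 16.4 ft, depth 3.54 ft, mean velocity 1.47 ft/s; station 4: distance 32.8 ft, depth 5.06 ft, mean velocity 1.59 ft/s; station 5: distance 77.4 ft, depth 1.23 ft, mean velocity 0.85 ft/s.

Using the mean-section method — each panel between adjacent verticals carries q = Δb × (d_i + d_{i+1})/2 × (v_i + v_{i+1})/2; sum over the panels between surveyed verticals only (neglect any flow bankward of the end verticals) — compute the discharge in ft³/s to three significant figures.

327 ft³/s

Panel 1-2: Δb = 8.6 ft, d̄ = (1.10+2.96)/2 = 2.03, v̄ = (0.58+1.14)/2 = 0.86 → q = 8.6×2.03×0.86 = 15.01 ft³/s
Panel 2-3: Δb = 7.8 ft, d̄ = (2.96+3.54)/2 = 3.25, v̄ = (1.14+1.47)/2 = 1.305 → q = 7.8×3.25×1.305 = 33.08 ft³/s
Panel 3-4: Δb = 16.4 ft, d̄ = (3.54+5.06)/2 = 4.3, v̄ = (1.47+1.59)/2 = 1.53 → q = 16.4×4.3×1.53 = 107.9 ft³/s
Panel 4-5: Δb = 44.6 ft, d̄ = (5.06+1.23)/2 = 3.145, v̄ = (1.59+0.85)/2 = 1.22 → q = 44.6×3.145×1.22 = 171.1 ft³/s
Q = Σ q = 327.1 ft³/s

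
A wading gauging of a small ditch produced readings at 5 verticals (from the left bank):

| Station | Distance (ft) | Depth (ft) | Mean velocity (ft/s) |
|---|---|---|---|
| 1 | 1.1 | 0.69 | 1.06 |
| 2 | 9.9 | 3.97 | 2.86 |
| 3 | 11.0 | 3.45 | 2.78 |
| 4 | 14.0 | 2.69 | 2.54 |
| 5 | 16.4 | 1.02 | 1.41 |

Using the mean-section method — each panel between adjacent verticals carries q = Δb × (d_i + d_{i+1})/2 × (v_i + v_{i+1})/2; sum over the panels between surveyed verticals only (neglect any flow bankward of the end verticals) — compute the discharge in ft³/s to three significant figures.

Panel 1-2: Δb = 8.8 ft, d̄ = (0.69+3.97)/2 = 2.33, v̄ = (1.06+2.86)/2 = 1.96 → q = 8.8×2.33×1.96 = 40.19 ft³/s
Panel 2-3: Δb = 1.1 ft, d̄ = (3.97+3.45)/2 = 3.71, v̄ = (2.86+2.78)/2 = 2.82 → q = 1.1×3.71×2.82 = 11.51 ft³/s
Panel 3-4: Δb = 3 ft, d̄ = (3.45+2.69)/2 = 3.07, v̄ = (2.78+2.54)/2 = 2.66 → q = 3×3.07×2.66 = 24.50 ft³/s
Panel 4-5: Δb = 2.4 ft, d̄ = (2.69+1.02)/2 = 1.855, v̄ = (2.54+1.41)/2 = 1.975 → q = 2.4×1.855×1.975 = 8.793 ft³/s
Q = Σ q = 84.99 ft³/s

85.0 ft³/s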